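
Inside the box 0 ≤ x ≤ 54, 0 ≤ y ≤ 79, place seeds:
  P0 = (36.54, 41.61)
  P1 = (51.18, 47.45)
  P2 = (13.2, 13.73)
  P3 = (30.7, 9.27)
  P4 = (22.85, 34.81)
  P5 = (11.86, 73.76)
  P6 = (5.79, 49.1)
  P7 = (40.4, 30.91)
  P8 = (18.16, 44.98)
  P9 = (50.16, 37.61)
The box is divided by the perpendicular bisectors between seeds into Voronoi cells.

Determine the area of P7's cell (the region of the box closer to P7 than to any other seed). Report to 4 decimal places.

Area of P7's cell: 368.4147

1. box [0,54]×[0,79]: [(0, 0) (54, 0) (54, 79) (0, 79)]
2. ⊥bis P7·P0 via (38.47,36.26): [(0, 22.382) (0, 0) (54, 0) (54, 41.8624)]  |A|=1734.6001
3. ⊥bis P7·P1 via (45.79,39.18): [(46.0659, 39.0002) (0, 22.382) (0, 0) (54, 0) (54, 33.8291)]  |A|=1702.7315
4. ⊥bis P7·P2 via (26.8,22.32): [(46.0659, 39.0002) (21.7948, 30.2445) (40.8977, 0) (54, 0) (54, 33.8291)]  |A|=840.3614
5. ⊥bis P7·P3 via (35.55,20.09): [(46.0659, 39.0002) (21.7948, 30.2445) (25.3091, 24.6804) (54, 11.8199) (54, 33.8291)]  |A|=509.1148
6. ⊥bis P7·P4 via (31.625,32.86): [(46.0659, 39.0002) (31.8498, 33.8718) (29.3998, 22.8468) (54, 11.8199) (54, 33.8291)]  |A|=449.9712
7. ⊥bis P7·P5 via (26.13,52.335): [(46.0659, 39.0002) (31.8498, 33.8718) (29.3998, 22.8468) (54, 11.8199) (54, 33.8291)]  |A|=449.9712
8. ⊥bis P7·P6 via (23.095,40.005): [(46.0659, 39.0002) (31.8498, 33.8718) (29.3998, 22.8468) (54, 11.8199) (54, 33.8291)]  |A|=449.9712
9. ⊥bis P7·P8 via (29.28,37.945): [(46.0659, 39.0002) (31.8498, 33.8718) (29.3998, 22.8468) (54, 11.8199) (54, 33.8291)]  |A|=449.9712
10. ⊥bis P7·P9 via (45.28,34.26): [(42.8279, 37.8321) (31.8498, 33.8718) (29.3998, 22.8468) (54, 11.8199) (54, 21.5574)]  |A|=368.4147
11. canonical 5-gon: [(42.8279, 37.8321) (31.8498, 33.8718) (29.3998, 22.8468) (54, 11.8199) (54, 21.5574)]
12. shoelace: 368.4147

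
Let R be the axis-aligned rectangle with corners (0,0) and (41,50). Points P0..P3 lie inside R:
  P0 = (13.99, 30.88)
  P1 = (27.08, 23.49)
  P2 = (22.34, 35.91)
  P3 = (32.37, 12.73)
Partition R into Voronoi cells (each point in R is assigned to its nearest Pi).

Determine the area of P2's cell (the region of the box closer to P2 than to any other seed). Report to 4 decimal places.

1. box [0,41]×[0,50]: [(0, 0) (41, 0) (41, 50) (0, 50)]
2. ⊥bis P2·P0 via (18.165,33.395): [(38.282, 0) (41, 0) (41, 50) (8.1622, 50)]  |A|=888.8946
3. ⊥bis P2·P1 via (24.71,29.7): [(21.1982, 28.3598) (41, 35.917) (41, 50) (8.1622, 50)]  |A|=494.7435
4. ⊥bis P2·P3 via (27.355,24.32): [(21.1982, 28.3598) (41, 35.917) (41, 50) (8.1622, 50)]  |A|=494.7435
5. canonical 4-gon: [(21.1982, 28.3598) (41, 35.917) (41, 50) (8.1622, 50)]
6. shoelace: 494.7435

Area of P2's cell: 494.7435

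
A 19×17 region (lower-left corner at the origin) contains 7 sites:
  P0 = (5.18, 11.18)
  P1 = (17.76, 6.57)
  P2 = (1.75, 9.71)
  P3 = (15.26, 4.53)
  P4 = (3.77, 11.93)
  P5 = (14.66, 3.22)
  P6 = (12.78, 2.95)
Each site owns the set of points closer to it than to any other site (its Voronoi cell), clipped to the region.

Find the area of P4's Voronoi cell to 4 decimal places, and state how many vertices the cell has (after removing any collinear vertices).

1. box [0,19]×[0,17]: [(0, 0) (19, 0) (19, 17) (0, 17)]
2. ⊥bis P4·P0 via (4.475,11.555): [(0, 3.142) (7.3713, 17) (0, 17)]  |A|=51.0756
3. ⊥bis P4·P1 via (10.765,9.25): [(0, 3.142) (7.3713, 17) (0, 17)]  |A|=51.0756
4. ⊥bis P4·P2 via (2.76,10.82): [(0, 13.3314) (3.6522, 10.0082) (7.3713, 17) (0, 17)]  |A|=32.4687
5. ⊥bis P4·P3 via (9.515,8.23): [(0, 13.3314) (3.6522, 10.0082) (7.3713, 17) (0, 17)]  |A|=32.4687
6. ⊥bis P4·P5 via (9.215,7.575): [(0, 13.3314) (3.6522, 10.0082) (7.3713, 17) (0, 17)]  |A|=32.4687
7. ⊥bis P4·P6 via (8.275,7.44): [(0, 13.3314) (3.6522, 10.0082) (7.3713, 17) (0, 17)]  |A|=32.4687
8. canonical 4-gon: [(0, 13.3314) (3.6522, 10.0082) (7.3713, 17) (0, 17)]
9. shoelace: 32.4687

Area of P4's cell: 32.4687 (4 vertices)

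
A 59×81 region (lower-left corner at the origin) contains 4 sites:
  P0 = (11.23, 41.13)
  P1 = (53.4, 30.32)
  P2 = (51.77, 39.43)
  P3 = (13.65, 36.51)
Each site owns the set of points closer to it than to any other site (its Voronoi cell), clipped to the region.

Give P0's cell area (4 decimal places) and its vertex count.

Area of P0's cell: 1307.2631 (4 vertices)

1. box [0,59]×[0,81]: [(0, 0) (59, 0) (59, 81) (0, 81)]
2. ⊥bis P0·P1 via (32.315,35.725): [(0, 0) (23.1571, 0) (43.9209, 81) (0, 81)]  |A|=2716.6622
3. ⊥bis P0·P2 via (31.5,40.28): [(0, 0) (23.1571, 0) (31.1122, 31.033) (33.2075, 81) (0, 81)]  |A|=2449.004
4. ⊥bis P0·P3 via (12.44,38.82): [(0, 32.3038) (31.8655, 48.9952) (33.2075, 81) (0, 81)]  |A|=1307.2631
5. canonical 4-gon: [(0, 32.3038) (31.8655, 48.9952) (33.2075, 81) (0, 81)]
6. shoelace: 1307.2631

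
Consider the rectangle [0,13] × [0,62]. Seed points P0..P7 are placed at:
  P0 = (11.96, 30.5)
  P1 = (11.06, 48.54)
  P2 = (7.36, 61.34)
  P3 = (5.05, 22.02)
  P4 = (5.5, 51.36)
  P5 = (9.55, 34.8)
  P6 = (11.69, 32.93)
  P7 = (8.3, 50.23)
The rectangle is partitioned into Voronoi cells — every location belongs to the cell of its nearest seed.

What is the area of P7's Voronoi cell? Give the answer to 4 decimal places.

1. box [0,13]×[0,62]: [(0, 0) (13, 0) (13, 62) (0, 62)]
2. ⊥bis P7·P0 via (10.13,40.365): [(0, 38.4858) (13, 40.8974) (13, 62) (0, 62)]  |A|=290.0089
3. ⊥bis P7·P1 via (9.68,49.385): [(0, 38.4858) (3.3915, 39.115) (13, 54.807) (13, 62) (0, 62)]  |A|=223.1835
4. ⊥bis P7·P2 via (7.83,55.785): [(0, 55.1225) (0, 38.4858) (3.3915, 39.115) (13, 54.807) (13, 56.2224)]  |A|=140.9256
5. ⊥bis P7·P3 via (6.675,36.125): [(0, 55.1225) (0, 38.4858) (3.3915, 39.115) (13, 54.807) (13, 56.2224)]  |A|=140.9256
6. ⊥bis P7·P4 via (6.9,50.795): [(8.9521, 55.8799) (2.0887, 38.8733) (3.3915, 39.115) (13, 54.807) (13, 56.2224)]  |A|=50.0271
7. ⊥bis P7·P5 via (8.925,42.515): [(8.9521, 55.8799) (3.377, 42.0656) (5.2932, 42.2208) (13, 54.807) (13, 56.2224)]  |A|=45.2754
8. ⊥bis P7·P6 via (9.995,41.58): [(8.9521, 55.8799) (3.377, 42.0656) (5.2932, 42.2208) (13, 54.807) (13, 56.2224)]  |A|=45.2754
9. canonical 5-gon: [(8.9521, 55.8799) (3.377, 42.0656) (5.2932, 42.2208) (13, 54.807) (13, 56.2224)]
10. shoelace: 45.2754

Area of P7's cell: 45.2754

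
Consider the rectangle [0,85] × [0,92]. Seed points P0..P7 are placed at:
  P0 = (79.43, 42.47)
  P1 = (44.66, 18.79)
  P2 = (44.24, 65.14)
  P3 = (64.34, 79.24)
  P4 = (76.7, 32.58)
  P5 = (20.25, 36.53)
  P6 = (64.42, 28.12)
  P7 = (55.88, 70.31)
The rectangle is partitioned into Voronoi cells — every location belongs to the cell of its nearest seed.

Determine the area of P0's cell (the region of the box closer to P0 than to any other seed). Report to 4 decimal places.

1. box [0,85]×[0,92]: [(0, 0) (85, 0) (85, 92) (0, 92)]
2. ⊥bis P0·P1 via (62.045,30.63): [(82.9055, 0) (85, 0) (85, 92) (20.2492, 92)]  |A|=3074.8875
3. ⊥bis P0·P2 via (61.835,53.805): [(54.2648, 42.0539) (82.9055, 0) (85, 0) (85, 89.7634)]  |A|=1423.491
4. ⊥bis P0·P3 via (71.885,60.855): [(64.3971, 57.782) (54.2648, 42.0539) (82.9055, 0) (85, 0) (85, 66.2373)]  |A|=1181.1375
5. ⊥bis P0·P4 via (78.065,37.525): [(64.3971, 57.782) (55.381, 43.7866) (85, 35.6107) (85, 66.2373)]  |A|=559.6212
6. ⊥bis P0·P5 via (49.84,39.5): [(64.3971, 57.782) (55.381, 43.7866) (85, 35.6107) (85, 66.2373)]  |A|=559.6212
7. ⊥bis P0·P6 via (71.925,35.295): [(64.3971, 57.782) (58.773, 49.0519) (66.8275, 40.627) (85, 35.6107) (85, 66.2373)]  |A|=524.1278
8. ⊥bis P0·P7 via (67.655,56.39): [(73.9213, 61.6907) (58.8656, 48.955) (66.8275, 40.627) (85, 35.6107) (85, 66.2373)]  |A|=492.226
9. canonical 5-gon: [(73.9213, 61.6907) (58.8656, 48.955) (66.8275, 40.627) (85, 35.6107) (85, 66.2373)]
10. shoelace: 492.226

Area of P0's cell: 492.2260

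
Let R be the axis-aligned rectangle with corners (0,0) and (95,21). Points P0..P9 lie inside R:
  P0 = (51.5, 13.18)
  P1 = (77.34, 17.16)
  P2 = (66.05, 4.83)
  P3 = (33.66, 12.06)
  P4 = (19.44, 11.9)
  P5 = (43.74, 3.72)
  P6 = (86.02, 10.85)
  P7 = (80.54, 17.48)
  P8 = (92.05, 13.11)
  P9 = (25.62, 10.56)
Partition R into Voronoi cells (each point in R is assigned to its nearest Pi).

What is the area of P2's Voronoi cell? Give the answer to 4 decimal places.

1. box [0,95]×[0,21]: [(0, 0) (95, 0) (95, 21) (0, 21)]
2. ⊥bis P2·P0 via (58.775,9.005): [(53.6072, 0) (95, 0) (95, 21) (65.6587, 21)]  |A|=742.7079
3. ⊥bis P2·P1 via (71.695,10.995): [(63.9742, 18.0646) (53.6072, 0) (83.7028, 0)]  |A|=271.833
4. ⊥bis P2·P3 via (49.855,8.445): [(63.9742, 18.0646) (53.6072, 0) (83.7028, 0)]  |A|=271.833
5. ⊥bis P2·P4 via (42.745,8.365): [(63.9742, 18.0646) (53.6072, 0) (83.7028, 0)]  |A|=271.833
6. ⊥bis P2·P5 via (54.895,4.275): [(63.9742, 18.0646) (54.988, 2.4061) (55.1077, 0) (83.7028, 0)]  |A|=270.0279
7. ⊥bis P2·P6 via (76.035,7.84): [(76.376, 6.7088) (63.9742, 18.0646) (54.988, 2.4061) (55.1077, 0) (78.3984, 0)]  |A|=252.2346
8. ⊥bis P2·P7 via (73.295,11.155): [(76.376, 6.7088) (63.9742, 18.0646) (54.988, 2.4061) (55.1077, 0) (78.3984, 0)]  |A|=252.2346
9. ⊥bis P2·P8 via (79.05,8.97): [(76.376, 6.7088) (63.9742, 18.0646) (54.988, 2.4061) (55.1077, 0) (78.3984, 0)]  |A|=252.2346
10. ⊥bis P2·P9 via (45.835,7.695): [(76.376, 6.7088) (63.9742, 18.0646) (54.988, 2.4061) (55.1077, 0) (78.3984, 0)]  |A|=252.2346
11. canonical 5-gon: [(76.376, 6.7088) (63.9742, 18.0646) (54.988, 2.4061) (55.1077, 0) (78.3984, 0)]
12. shoelace: 252.2346

Area of P2's cell: 252.2346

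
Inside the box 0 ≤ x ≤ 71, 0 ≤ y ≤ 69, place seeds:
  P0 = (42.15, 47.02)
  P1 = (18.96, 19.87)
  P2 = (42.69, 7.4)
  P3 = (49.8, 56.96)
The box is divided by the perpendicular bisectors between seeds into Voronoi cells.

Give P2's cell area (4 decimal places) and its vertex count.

1. box [0,71]×[0,69]: [(0, 0) (71, 0) (71, 69) (0, 69)]
2. ⊥bis P2·P0 via (42.42,27.21): [(0, 26.6318) (0, 0) (71, 0) (71, 27.5995)]  |A|=1925.2136
3. ⊥bis P2·P1 via (30.825,13.635): [(37.9264, 27.1488) (23.6599, 0) (71, 0) (71, 27.5995)]  |A|=1099.0205
4. ⊥bis P2·P3 via (46.245,32.18): [(37.9264, 27.1488) (23.6599, 0) (71, 0) (71, 27.5995)]  |A|=1099.0205
5. canonical 4-gon: [(37.9264, 27.1488) (23.6599, 0) (71, 0) (71, 27.5995)]
6. shoelace: 1099.0205

Area of P2's cell: 1099.0205 (4 vertices)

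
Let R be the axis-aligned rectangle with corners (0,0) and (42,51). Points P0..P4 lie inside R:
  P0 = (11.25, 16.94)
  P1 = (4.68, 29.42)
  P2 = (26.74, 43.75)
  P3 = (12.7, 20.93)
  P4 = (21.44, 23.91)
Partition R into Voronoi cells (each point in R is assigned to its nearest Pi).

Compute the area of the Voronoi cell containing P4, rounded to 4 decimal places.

Area of P4's cell: 696.8135

1. box [0,42]×[0,51]: [(0, 0) (42, 0) (42, 51) (0, 51)]
2. ⊥bis P4·P0 via (16.345,20.425): [(0, 44.3211) (30.3158, 0) (42, 0) (42, 51) (0, 51)]  |A|=1470.1862
3. ⊥bis P4·P1 via (13.06,26.665): [(12.7408, 25.6942) (30.3158, 0) (42, 0) (42, 51) (21.0603, 51)]  |A|=1161.1641
4. ⊥bis P4·P2 via (24.09,33.83): [(16.1159, 35.9602) (12.7408, 25.6942) (30.3158, 0) (42, 0) (42, 29.0456)]  |A|=719.5643
5. ⊥bis P4·P3 via (17.07,22.42): [(16.1159, 35.9602) (14.318, 30.4914) (19.1469, 16.3287) (30.3158, 0) (42, 0) (42, 29.0456)]  |A|=696.8135
6. canonical 6-gon: [(16.1159, 35.9602) (14.318, 30.4914) (19.1469, 16.3287) (30.3158, 0) (42, 0) (42, 29.0456)]
7. shoelace: 696.8135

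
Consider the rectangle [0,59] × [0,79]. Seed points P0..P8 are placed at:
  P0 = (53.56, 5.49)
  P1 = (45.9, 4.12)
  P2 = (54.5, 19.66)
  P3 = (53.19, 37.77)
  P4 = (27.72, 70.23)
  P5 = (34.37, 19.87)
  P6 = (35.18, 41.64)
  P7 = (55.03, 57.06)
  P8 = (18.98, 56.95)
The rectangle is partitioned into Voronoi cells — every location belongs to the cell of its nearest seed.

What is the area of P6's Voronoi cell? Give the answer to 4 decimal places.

1. box [0,59]×[0,79]: [(0, 0) (59, 0) (59, 79) (0, 79)]
2. ⊥bis P6·P0 via (44.37,23.565): [(0, 1.0056) (59, 31.0034) (59, 79) (0, 79)]  |A|=3716.7321
3. ⊥bis P6·P1 via (40.54,22.88): [(0, 11.2971) (46.2076, 24.4993) (59, 31.0034) (59, 79) (0, 79)]  |A|=3478.9592
4. ⊥bis P6·P2 via (44.84,30.65): [(0, 11.2971) (33.8139, 20.9583) (59, 43.0964) (59, 79) (0, 79)]  |A|=3309.0163
5. ⊥bis P6·P3 via (44.185,39.705): [(0, 11.2971) (33.8139, 20.9583) (41.6337, 27.8317) (52.6287, 79) (0, 79)]  |A|=2834.2554
6. ⊥bis P6·P4 via (31.45,55.935): [(0, 47.7287) (0, 11.2971) (33.8139, 20.9583) (41.6337, 27.8317) (48.6361, 60.4194)]  |A|=1584.8618
7. ⊥bis P6·P5 via (34.775,30.755): [(0, 47.7287) (0, 32.0489) (42.2024, 30.4786) (48.6361, 60.4194)]  |A|=1018.1409
8. ⊥bis P6·P7 via (45.105,49.35): [(38.5504, 57.7877) (0, 47.7287) (0, 32.0489) (42.2024, 30.4786) (46.0078, 48.1878)]  |A|=959.9172
9. ⊥bis P6·P8 via (27.08,49.295): [(38.5504, 57.7877) (33.9788, 56.5948) (10.4151, 31.6614) (42.2024, 30.4786) (46.0078, 48.1878)]  |A|=559.1175
10. canonical 5-gon: [(38.5504, 57.7877) (33.9788, 56.5948) (10.4151, 31.6614) (42.2024, 30.4786) (46.0078, 48.1878)]
11. shoelace: 559.1175

Area of P6's cell: 559.1175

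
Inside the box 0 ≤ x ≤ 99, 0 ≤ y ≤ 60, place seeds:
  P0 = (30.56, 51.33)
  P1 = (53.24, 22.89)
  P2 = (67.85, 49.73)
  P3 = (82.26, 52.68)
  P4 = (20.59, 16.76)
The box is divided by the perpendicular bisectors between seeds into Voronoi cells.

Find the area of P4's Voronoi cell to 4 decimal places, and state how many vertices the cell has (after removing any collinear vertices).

Area of P4's cell: 1357.5426 (4 vertices)

1. box [0,99]×[0,60]: [(0, 0) (99, 0) (99, 60) (0, 60)]
2. ⊥bis P4·P0 via (25.575,34.045): [(0, 41.4208) (0, 0) (99, 0) (99, 12.8692)]  |A|=2687.3571
3. ⊥bis P4·P1 via (36.915,19.825): [(34.7416, 31.4014) (0, 41.4208) (0, 0) (40.6371, 0)]  |A|=1357.5426
4. ⊥bis P4·P2 via (44.22,33.245): [(34.7416, 31.4014) (0, 41.4208) (0, 0) (40.6371, 0)]  |A|=1357.5426
5. ⊥bis P4·P3 via (51.425,34.72): [(34.7416, 31.4014) (0, 41.4208) (0, 0) (40.6371, 0)]  |A|=1357.5426
6. canonical 4-gon: [(34.7416, 31.4014) (0, 41.4208) (0, 0) (40.6371, 0)]
7. shoelace: 1357.5426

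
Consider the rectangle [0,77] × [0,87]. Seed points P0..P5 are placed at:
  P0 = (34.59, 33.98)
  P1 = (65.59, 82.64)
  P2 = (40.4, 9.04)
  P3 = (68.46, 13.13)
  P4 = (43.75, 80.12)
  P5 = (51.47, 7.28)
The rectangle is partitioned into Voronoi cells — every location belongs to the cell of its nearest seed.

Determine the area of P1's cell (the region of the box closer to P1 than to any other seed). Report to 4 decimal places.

1. box [0,77]×[0,87]: [(0, 0) (77, 0) (77, 87) (0, 87)]
2. ⊥bis P1·P0 via (50.09,58.31): [(77, 41.1664) (77, 87) (5.056, 87)]  |A|=1648.7291
3. ⊥bis P1·P2 via (52.995,45.84): [(77, 41.1664) (77, 87) (5.056, 87)]  |A|=1648.7291
4. ⊥bis P1·P3 via (67.025,47.885): [(66.4886, 47.8629) (77, 48.2969) (77, 87) (5.056, 87)]  |A|=1611.2534
5. ⊥bis P1·P4 via (54.67,81.38): [(57.9065, 53.3303) (66.4886, 47.8629) (77, 48.2969) (77, 87) (54.0215, 87)]  |A|=786.9255
6. ⊥bis P1·P5 via (58.53,44.96): [(57.9065, 53.3303) (66.4886, 47.8629) (77, 48.2969) (77, 87) (54.0215, 87)]  |A|=786.9255
7. canonical 5-gon: [(57.9065, 53.3303) (66.4886, 47.8629) (77, 48.2969) (77, 87) (54.0215, 87)]
8. shoelace: 786.9255

Area of P1's cell: 786.9255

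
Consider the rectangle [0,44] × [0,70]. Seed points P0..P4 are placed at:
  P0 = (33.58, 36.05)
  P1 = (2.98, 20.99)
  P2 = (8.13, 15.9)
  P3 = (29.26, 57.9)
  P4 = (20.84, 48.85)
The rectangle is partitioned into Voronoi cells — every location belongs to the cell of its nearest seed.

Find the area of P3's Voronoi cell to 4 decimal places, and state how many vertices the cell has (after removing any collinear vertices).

1. box [0,44]×[0,70]: [(0, 0) (44, 0) (44, 70) (0, 70)]
2. ⊥bis P3·P0 via (31.42,46.975): [(0, 40.7629) (44, 49.4622) (44, 70) (0, 70)]  |A|=1095.0475
3. ⊥bis P3·P1 via (16.12,39.445): [(0, 50.9225) (11.1679, 42.9709) (44, 49.4622) (44, 70) (0, 70)]  |A|=1038.3171
4. ⊥bis P3·P2 via (18.695,36.9): [(0, 50.9225) (11.1679, 42.9709) (44, 49.4622) (44, 70) (0, 70)]  |A|=1038.3171
5. ⊥bis P3·P4 via (25.05,53.375): [(31.8397, 47.058) (44, 49.4622) (44, 70) (7.1811, 70)]  |A|=547.2233
6. canonical 4-gon: [(31.8397, 47.058) (44, 49.4622) (44, 70) (7.1811, 70)]
7. shoelace: 547.2233

Area of P3's cell: 547.2233 (4 vertices)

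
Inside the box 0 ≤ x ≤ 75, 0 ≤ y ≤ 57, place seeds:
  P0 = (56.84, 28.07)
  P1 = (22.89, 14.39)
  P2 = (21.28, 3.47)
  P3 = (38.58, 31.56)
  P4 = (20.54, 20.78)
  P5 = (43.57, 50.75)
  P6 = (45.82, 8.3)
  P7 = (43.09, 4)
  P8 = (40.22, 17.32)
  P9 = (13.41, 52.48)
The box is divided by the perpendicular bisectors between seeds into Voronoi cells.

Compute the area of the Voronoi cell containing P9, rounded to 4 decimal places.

1. box [0,75]×[0,57]: [(0, 0) (75, 0) (75, 57) (0, 57)]
2. ⊥bis P9·P0 via (35.125,40.275): [(0, 0) (12.4883, 0) (44.5254, 57) (0, 57)]  |A|=1624.8885
3. ⊥bis P9·P1 via (18.15,33.435): [(0, 28.9178) (33.4161, 37.2345) (44.5254, 57) (0, 57)]  |A|=909.2324
4. ⊥bis P9·P2 via (17.345,27.975): [(0, 28.9178) (33.4161, 37.2345) (44.5254, 57) (0, 57)]  |A|=909.2324
5. ⊥bis P9·P3 via (25.995,42.02): [(0, 28.9178) (19.0447, 33.6577) (38.4456, 57) (0, 57)]  |A|=716.1135
6. ⊥bis P9·P4 via (16.975,36.63): [(0, 32.812) (22.559, 37.886) (38.4456, 57) (0, 57)]  |A|=640.2543
7. ⊥bis P9·P5 via (28.49,51.615): [(0, 32.812) (22.559, 37.886) (28.0838, 44.5331) (28.7989, 57) (0, 57)]  |A|=580.1221
8. ⊥bis P9·P6 via (29.615,30.39): [(0, 32.812) (22.559, 37.886) (28.0838, 44.5331) (28.7989, 57) (0, 57)]  |A|=580.1221
9. ⊥bis P9·P7 via (28.25,28.24): [(0, 32.812) (22.559, 37.886) (28.0838, 44.5331) (28.7989, 57) (0, 57)]  |A|=580.1221
10. ⊥bis P9·P8 via (26.815,34.9): [(0, 32.812) (22.559, 37.886) (28.0838, 44.5331) (28.7989, 57) (0, 57)]  |A|=580.1221
11. canonical 5-gon: [(0, 32.812) (22.559, 37.886) (28.0838, 44.5331) (28.7989, 57) (0, 57)]
12. shoelace: 580.1221

Area of P9's cell: 580.1221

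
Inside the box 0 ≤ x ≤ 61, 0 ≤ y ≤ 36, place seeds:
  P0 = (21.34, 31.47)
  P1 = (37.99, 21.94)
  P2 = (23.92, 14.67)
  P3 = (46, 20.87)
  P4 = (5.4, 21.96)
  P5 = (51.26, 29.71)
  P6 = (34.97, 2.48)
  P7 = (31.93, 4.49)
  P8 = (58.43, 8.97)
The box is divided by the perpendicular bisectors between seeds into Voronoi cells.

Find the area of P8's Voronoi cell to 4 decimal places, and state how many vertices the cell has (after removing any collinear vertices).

Area of P8's cell: 229.5670 (5 vertices)

1. box [0,61]×[0,36]: [(0, 0) (61, 0) (61, 36) (0, 36)]
2. ⊥bis P8·P0 via (39.885,20.22): [(27.6189, 0) (61, 0) (61, 36) (49.4577, 36)]  |A|=808.6221
3. ⊥bis P8·P1 via (48.21,15.455): [(38.4032, 0) (61, 0) (61, 35.6113)]  |A|=402.3514
4. ⊥bis P8·P2 via (41.175,11.82): [(39.5111, 1.746) (39.2227, 0) (61, 0) (61, 35.6113)]  |A|=401.6359
5. ⊥bis P8·P3 via (52.215,14.92): [(39.492, 1.6303) (39.2227, 0) (61, 0) (61, 24.0963)]  |A|=276.8835
6. ⊥bis P8·P4 via (31.915,15.465): [(39.492, 1.6303) (39.2227, 0) (61, 0) (61, 24.0963)]  |A|=276.8835
7. ⊥bis P8·P5 via (54.845,19.34): [(57.2388, 20.1676) (39.492, 1.6303) (39.2227, 0) (61, 0) (61, 21.4678)]  |A|=271.9405
8. ⊥bis P8·P6 via (46.7,5.725): [(57.2388, 20.1676) (45.9629, 8.3894) (48.2838, 0) (61, 0) (61, 21.4678)]  |A|=229.567
9. ⊥bis P8·P7 via (45.18,6.73): [(57.2388, 20.1676) (45.9629, 8.3894) (48.2838, 0) (61, 0) (61, 21.4678)]  |A|=229.567
10. canonical 5-gon: [(57.2388, 20.1676) (45.9629, 8.3894) (48.2838, 0) (61, 0) (61, 21.4678)]
11. shoelace: 229.567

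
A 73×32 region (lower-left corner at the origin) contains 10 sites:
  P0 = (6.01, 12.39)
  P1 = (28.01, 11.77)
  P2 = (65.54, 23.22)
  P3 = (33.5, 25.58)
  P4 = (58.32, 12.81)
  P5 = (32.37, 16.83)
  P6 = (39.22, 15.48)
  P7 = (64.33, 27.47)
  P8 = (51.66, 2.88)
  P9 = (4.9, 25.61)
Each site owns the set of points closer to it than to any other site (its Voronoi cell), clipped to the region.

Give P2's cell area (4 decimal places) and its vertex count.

Area of P2's cell: 153.0381 (3 vertices)

1. box [0,73]×[0,32]: [(0, 0) (73, 0) (73, 32) (0, 32)]
2. ⊥bis P2·P0 via (35.775,17.805): [(39.0142, 0) (73, 0) (73, 32) (33.1926, 32)]  |A|=1180.692
3. ⊥bis P2·P1 via (46.775,17.495): [(52.1125, 0) (73, 0) (73, 32) (42.3497, 32)]  |A|=824.6045
4. ⊥bis P2·P3 via (49.52,24.4): [(48.5765, 11.5903) (52.1125, 0) (73, 0) (73, 32) (50.0798, 32)]  |A|=745.7198
5. ⊥bis P2·P4 via (61.93,18.015): [(49.6757, 26.5141) (73, 10.3372) (73, 32) (50.0798, 32)]  |A|=315.5027
6. ⊥bis P2·P5 via (48.955,20.025): [(49.6757, 26.5141) (73, 10.3372) (73, 32) (50.0798, 32)]  |A|=315.5027
7. ⊥bis P2·P6 via (52.38,19.35): [(49.7954, 28.139) (50.4263, 25.9935) (73, 10.3372) (73, 32) (50.0798, 32)]  |A|=314.8618
8. ⊥bis P2·P7 via (64.935,25.345): [(55.3117, 22.6052) (73, 10.3372) (73, 27.6412)]  |A|=153.0381
9. ⊥bis P2·P8 via (58.6,13.05): [(55.3117, 22.6052) (73, 10.3372) (73, 27.6412)]  |A|=153.0381
10. ⊥bis P2·P9 via (35.22,24.415): [(55.3117, 22.6052) (73, 10.3372) (73, 27.6412)]  |A|=153.0381
11. canonical 3-gon: [(55.3117, 22.6052) (73, 10.3372) (73, 27.6412)]
12. shoelace: 153.0381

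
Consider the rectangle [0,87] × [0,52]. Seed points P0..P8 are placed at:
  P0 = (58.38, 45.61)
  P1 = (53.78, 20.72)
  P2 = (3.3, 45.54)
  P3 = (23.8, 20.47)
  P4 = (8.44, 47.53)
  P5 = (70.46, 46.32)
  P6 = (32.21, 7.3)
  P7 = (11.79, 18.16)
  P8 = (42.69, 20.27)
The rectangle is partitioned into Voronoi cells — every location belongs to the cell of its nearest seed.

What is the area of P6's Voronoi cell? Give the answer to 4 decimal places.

Area of P6's cell: 369.9240

1. box [0,87]×[0,52]: [(0, 0) (87, 0) (87, 52) (0, 52)]
2. ⊥bis P6·P0 via (45.295,26.455): [(0, 0) (84.0222, 0) (7.8999, 52) (0, 52)]  |A|=2389.9756
3. ⊥bis P6·P1 via (42.995,14.01): [(0, 0) (51.7115, 0) (27.8291, 38.3861) (7.8999, 52) (0, 52)]  |A|=1769.8334
4. ⊥bis P6·P2 via (17.755,26.42): [(0, 12.997) (0, 0) (51.7115, 0) (29.6697, 35.4277)]  |A|=1108.8179
5. ⊥bis P6·P3 via (28.005,13.885): [(6.2612, 0) (51.7115, 0) (38.7885, 20.7711)]  |A|=472.0254
6. ⊥bis P6·P4 via (20.325,27.415): [(6.2612, 0) (51.7115, 0) (38.7885, 20.7711)]  |A|=472.0254
7. ⊥bis P6·P5 via (51.335,26.81): [(6.2612, 0) (51.7115, 0) (38.7885, 20.7711)]  |A|=472.0254
8. ⊥bis P6·P7 via (22,12.73): [(19.842, 8.6723) (15.2298, 0) (51.7115, 0) (38.7885, 20.7711)]  |A|=433.136
9. ⊥bis P6·P8 via (37.45,13.785): [(33.2115, 17.2098) (19.842, 8.6723) (15.2298, 0) (51.7115, 0) (48.8821, 4.5477)]  |A|=369.924
10. canonical 5-gon: [(33.2115, 17.2098) (19.842, 8.6723) (15.2298, 0) (51.7115, 0) (48.8821, 4.5477)]
11. shoelace: 369.924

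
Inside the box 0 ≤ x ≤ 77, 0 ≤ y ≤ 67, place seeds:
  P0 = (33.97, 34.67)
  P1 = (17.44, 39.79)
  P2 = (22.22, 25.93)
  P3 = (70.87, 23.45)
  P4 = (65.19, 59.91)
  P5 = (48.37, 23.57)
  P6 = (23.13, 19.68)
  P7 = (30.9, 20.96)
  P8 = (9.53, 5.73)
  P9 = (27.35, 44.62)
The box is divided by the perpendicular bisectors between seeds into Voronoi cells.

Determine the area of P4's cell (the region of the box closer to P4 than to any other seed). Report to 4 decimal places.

1. box [0,77]×[0,67]: [(0, 0) (77, 0) (77, 67) (0, 67)]
2. ⊥bis P4·P0 via (49.58,47.29): [(77, 13.3735) (77, 67) (33.6453, 67)]  |A|=1162.4796
3. ⊥bis P4·P1 via (41.315,49.85): [(34.5712, 65.8547) (77, 13.3735) (77, 67) (34.0887, 67)]  |A|=1162.2257
4. ⊥bis P4·P2 via (43.705,42.92): [(34.5712, 65.8547) (77, 13.3735) (77, 67) (34.0887, 67)]  |A|=1162.2257
5. ⊥bis P4·P3 via (68.03,41.68): [(34.5712, 65.8547) (55.6719, 39.7548) (77, 43.0774) (77, 67) (34.0887, 67)]  |A|=845.4618
6. ⊥bis P4·P5 via (56.78,41.74): [(34.5712, 65.8547) (52.4447, 43.7466) (59.71, 40.3838) (77, 43.0774) (77, 67) (34.0887, 67)]  |A|=836.387
7. ⊥bis P4·P6 via (44.16,39.795): [(34.5712, 65.8547) (52.4447, 43.7466) (59.71, 40.3838) (77, 43.0774) (77, 67) (34.0887, 67)]  |A|=836.387
8. ⊥bis P4·P7 via (48.045,40.435): [(34.5712, 65.8547) (52.4447, 43.7466) (59.71, 40.3838) (77, 43.0774) (77, 67) (34.0887, 67)]  |A|=836.387
9. ⊥bis P4·P8 via (37.36,32.82): [(34.5712, 65.8547) (52.4447, 43.7466) (59.71, 40.3838) (77, 43.0774) (77, 67) (34.0887, 67)]  |A|=836.387
10. ⊥bis P4·P9 via (46.27,52.265): [(46.9815, 50.5041) (52.4447, 43.7466) (59.71, 40.3838) (77, 43.0774) (77, 67) (40.316, 67)]  |A|=781.6214
11. canonical 6-gon: [(46.9815, 50.5041) (52.4447, 43.7466) (59.71, 40.3838) (77, 43.0774) (77, 67) (40.316, 67)]
12. shoelace: 781.6214

Area of P4's cell: 781.6214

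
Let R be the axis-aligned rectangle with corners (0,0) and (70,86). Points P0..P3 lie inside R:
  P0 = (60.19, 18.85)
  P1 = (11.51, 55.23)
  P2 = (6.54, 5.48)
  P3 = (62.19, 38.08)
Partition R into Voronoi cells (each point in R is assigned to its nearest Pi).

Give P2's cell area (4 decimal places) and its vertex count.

Area of P2's cell: 973.9781 (4 vertices)

1. box [0,70]×[0,86]: [(0, 0) (70, 0) (70, 86) (0, 86)]
2. ⊥bis P2·P0 via (33.365,12.165): [(0, 0) (36.3966, 0) (14.9647, 86) (0, 86)]  |A|=2208.5382
3. ⊥bis P2·P1 via (9.025,30.355): [(0, 31.2566) (0, 0) (36.3966, 0) (29.3376, 28.3258)]  |A|=973.9781
4. ⊥bis P2·P3 via (34.365,21.78): [(0, 31.2566) (0, 0) (36.3966, 0) (29.3376, 28.3258)]  |A|=973.9781
5. canonical 4-gon: [(0, 31.2566) (0, 0) (36.3966, 0) (29.3376, 28.3258)]
6. shoelace: 973.9781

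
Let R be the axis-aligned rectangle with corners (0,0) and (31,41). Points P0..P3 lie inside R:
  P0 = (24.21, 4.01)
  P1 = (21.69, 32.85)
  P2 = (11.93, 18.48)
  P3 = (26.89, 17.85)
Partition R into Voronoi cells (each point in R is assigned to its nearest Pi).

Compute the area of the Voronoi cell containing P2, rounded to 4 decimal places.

Area of P2's cell: 501.4359

1. box [0,31]×[0,41]: [(0, 0) (31, 0) (31, 41) (0, 41)]
2. ⊥bis P2·P0 via (18.07,11.245): [(0, 0) (4.8196, 0) (31, 22.2181) (31, 41) (0, 41)]  |A|=980.1607
3. ⊥bis P2·P1 via (16.81,25.665): [(0, 37.0822) (0, 0) (4.8196, 0) (26.948, 18.7793)]  |A|=544.9003
4. ⊥bis P2·P3 via (19.41,18.165): [(19.6448, 23.7397) (0, 37.0822) (0, 0) (4.8196, 0) (19.1574, 12.1679)]  |A|=501.4359
5. canonical 5-gon: [(19.6448, 23.7397) (0, 37.0822) (0, 0) (4.8196, 0) (19.1574, 12.1679)]
6. shoelace: 501.4359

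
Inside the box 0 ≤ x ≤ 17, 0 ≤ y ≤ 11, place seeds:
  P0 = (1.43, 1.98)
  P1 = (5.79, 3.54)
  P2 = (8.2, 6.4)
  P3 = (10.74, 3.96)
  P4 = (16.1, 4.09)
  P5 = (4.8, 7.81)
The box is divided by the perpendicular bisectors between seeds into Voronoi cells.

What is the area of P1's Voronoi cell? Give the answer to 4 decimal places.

1. box [0,17]×[0,11]: [(0, 0) (17, 0) (17, 11) (0, 11)]
2. ⊥bis P1·P0 via (3.61,2.76): [(4.5975, 0) (17, 0) (17, 11) (0.6617, 11)]  |A|=158.074
3. ⊥bis P1·P2 via (6.995,4.97): [(1.0168, 10.0075) (4.5975, 0) (12.893, 0)]  |A|=41.5087
4. ⊥bis P1·P3 via (8.265,3.75): [(8.2513, 3.9114) (1.0168, 10.0075) (4.5975, 0) (8.5832, 0)]  |A|=33.08
5. ⊥bis P1·P4 via (10.945,3.815): [(8.2513, 3.9114) (1.0168, 10.0075) (4.5975, 0) (8.5832, 0)]  |A|=33.08
6. ⊥bis P1·P5 via (5.295,5.675): [(8.2513, 3.9114) (5.9721, 5.832) (2.776, 5.091) (4.5975, 0) (8.5832, 0)]  |A|=24.5714
7. canonical 5-gon: [(8.2513, 3.9114) (5.9721, 5.832) (2.776, 5.091) (4.5975, 0) (8.5832, 0)]
8. shoelace: 24.5714

Area of P1's cell: 24.5714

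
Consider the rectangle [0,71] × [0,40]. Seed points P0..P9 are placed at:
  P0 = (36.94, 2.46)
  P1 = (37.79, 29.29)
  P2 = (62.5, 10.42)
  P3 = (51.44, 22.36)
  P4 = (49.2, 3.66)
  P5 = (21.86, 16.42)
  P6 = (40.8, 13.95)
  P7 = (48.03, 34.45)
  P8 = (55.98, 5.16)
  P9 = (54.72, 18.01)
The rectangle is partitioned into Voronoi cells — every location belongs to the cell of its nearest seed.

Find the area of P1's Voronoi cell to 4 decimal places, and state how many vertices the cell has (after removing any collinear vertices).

1. box [0,71]×[0,40]: [(0, 0) (71, 0) (71, 40) (0, 40)]
2. ⊥bis P1·P0 via (37.365,15.875): [(0, 17.0588) (71, 14.8094) (71, 40) (0, 40)]  |A|=1708.68
3. ⊥bis P1·P2 via (50.145,19.855): [(0, 17.0588) (46.8755, 15.5737) (65.5289, 40) (0, 40)]  |A|=1338.006
4. ⊥bis P1·P3 via (44.615,25.825): [(0, 17.0588) (39.5287, 15.8065) (51.8115, 40) (0, 40)]  |A|=1080.1707
5. ⊥bis P1·P4 via (43.495,16.475): [(0, 17.0588) (39.5287, 15.8065) (51.8115, 40) (0, 40)]  |A|=1080.1707
6. ⊥bis P1·P5 via (29.825,22.855): [(35.4143, 15.9368) (39.5287, 15.8065) (51.8115, 40) (15.9734, 40)]  |A|=481.7615
7. ⊥bis P1·P6 via (39.295,21.62): [(31.9821, 20.1851) (42.8326, 22.3141) (51.8115, 40) (15.9734, 40)]  |A|=441.457
8. ⊥bis P1·P7 via (42.91,31.87): [(31.9821, 20.1851) (42.8326, 22.3141) (45.2881, 27.1507) (38.8132, 40) (15.9734, 40)]  |A|=357.9478
9. ⊥bis P1·P8 via (46.885,17.225): [(31.9821, 20.1851) (42.8326, 22.3141) (45.2881, 27.1507) (38.8132, 40) (15.9734, 40)]  |A|=357.9478
10. ⊥bis P1·P9 via (46.255,23.65): [(31.9821, 20.1851) (42.8326, 22.3141) (45.2881, 27.1507) (38.8132, 40) (15.9734, 40)]  |A|=357.9478
11. canonical 5-gon: [(31.9821, 20.1851) (42.8326, 22.3141) (45.2881, 27.1507) (38.8132, 40) (15.9734, 40)]
12. shoelace: 357.9478

Area of P1's cell: 357.9478 (5 vertices)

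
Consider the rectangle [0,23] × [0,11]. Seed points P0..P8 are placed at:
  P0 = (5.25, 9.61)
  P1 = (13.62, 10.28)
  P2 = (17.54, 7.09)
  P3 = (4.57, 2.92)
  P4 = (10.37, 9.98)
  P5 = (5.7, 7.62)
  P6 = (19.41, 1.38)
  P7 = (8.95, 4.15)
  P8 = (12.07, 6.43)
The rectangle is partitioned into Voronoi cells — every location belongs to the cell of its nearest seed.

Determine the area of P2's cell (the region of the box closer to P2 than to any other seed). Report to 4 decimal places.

1. box [0,23]×[0,11]: [(0, 0) (23, 0) (23, 11) (0, 11)]
2. ⊥bis P2·P0 via (11.395,8.35): [(9.6829, 0) (23, 0) (23, 11) (11.9384, 11)]  |A|=134.0832
3. ⊥bis P2·P1 via (15.58,8.685): [(10.0772, 1.9229) (9.6829, 0) (23, 0) (23, 11) (17.4639, 11)]  |A|=109.0052
4. ⊥bis P2·P3 via (11.055,5.005): [(11.4884, 3.6571) (12.6642, 0) (23, 0) (23, 11) (17.4639, 11)]  |A|=102.5389
5. ⊥bis P2·P4 via (13.955,8.535): [(12.48, 4.8756) (11.7105, 2.9663) (12.6642, 0) (23, 0) (23, 11) (17.4639, 11)]  |A|=102.0612
6. ⊥bis P2·P5 via (11.62,7.355): [(12.48, 4.8756) (11.7105, 2.9663) (12.6642, 0) (23, 0) (23, 11) (17.4639, 11)]  |A|=102.0612
7. ⊥bis P2·P6 via (18.475,4.235): [(12.48, 4.8756) (11.7105, 2.9663) (11.9858, 2.1098) (23, 5.7169) (23, 11) (17.4639, 11)]  |A|=59.6742
8. ⊥bis P2·P7 via (13.245,5.62): [(13.1979, 5.7577) (14.1984, 2.8344) (23, 5.7169) (23, 11) (17.4639, 11)]  |A|=54.7105
9. ⊥bis P2·P8 via (14.805,6.76): [(14.7028, 7.6071) (15.2376, 3.1748) (23, 5.7169) (23, 11) (17.4639, 11)]  |A|=49.1917
10. canonical 5-gon: [(14.7028, 7.6071) (15.2376, 3.1748) (23, 5.7169) (23, 11) (17.4639, 11)]
11. shoelace: 49.1917

Area of P2's cell: 49.1917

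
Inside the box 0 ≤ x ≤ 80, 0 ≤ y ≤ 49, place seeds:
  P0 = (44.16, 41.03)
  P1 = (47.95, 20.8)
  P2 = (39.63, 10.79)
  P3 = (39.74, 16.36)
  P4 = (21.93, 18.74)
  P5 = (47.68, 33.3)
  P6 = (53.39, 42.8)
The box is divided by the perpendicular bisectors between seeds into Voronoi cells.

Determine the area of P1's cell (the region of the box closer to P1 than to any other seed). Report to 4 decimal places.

Area of P1's cell: 835.6359

1. box [0,80]×[0,49]: [(0, 0) (80, 0) (80, 49) (0, 49)]
2. ⊥bis P1·P0 via (46.055,30.915): [(0, 22.2868) (0, 0) (80, 0) (80, 37.2744)]  |A|=2382.4498
3. ⊥bis P1·P2 via (43.79,15.795): [(29.3615, 27.7875) (62.7934, 0) (80, 0) (80, 37.2744)]  |A|=1182.8266
4. ⊥bis P1·P3 via (43.845,18.58): [(37.9912, 29.4043) (46.6259, 13.4379) (62.7934, 0) (80, 0) (80, 37.2744)]  |A|=1106.9541
5. ⊥bis P1·P4 via (34.94,19.77): [(37.9912, 29.4043) (46.6259, 13.4379) (62.7934, 0) (80, 0) (80, 37.2744)]  |A|=1106.9541
6. ⊥bis P1·P5 via (47.815,27.05): [(39.3631, 26.8674) (46.6259, 13.4379) (62.7934, 0) (80, 0) (80, 27.7452)]  |A|=854.6511
7. ⊥bis P1·P6 via (50.67,31.8): [(68.107, 27.4883) (39.3631, 26.8674) (46.6259, 13.4379) (62.7934, 0) (80, 0) (80, 24.5475)]  |A|=835.6359
8. canonical 6-gon: [(68.107, 27.4883) (39.3631, 26.8674) (46.6259, 13.4379) (62.7934, 0) (80, 0) (80, 24.5475)]
9. shoelace: 835.6359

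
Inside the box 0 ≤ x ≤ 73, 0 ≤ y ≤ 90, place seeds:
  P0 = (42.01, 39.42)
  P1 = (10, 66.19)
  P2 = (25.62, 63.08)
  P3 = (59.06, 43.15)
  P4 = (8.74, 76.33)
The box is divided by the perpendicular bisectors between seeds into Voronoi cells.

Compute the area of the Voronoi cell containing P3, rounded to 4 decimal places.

1. box [0,73]×[0,90]: [(0, 0) (73, 0) (73, 90) (0, 90)]
2. ⊥bis P3·P0 via (50.535,41.285): [(59.5669, 0) (73, 0) (73, 90) (39.8777, 90)]  |A|=2094.9952
3. ⊥bis P3·P1 via (34.53,54.67): [(43.4511, 73.666) (59.5669, 0) (73, 0) (73, 90) (51.122, 90)]  |A|=2003.163
4. ⊥bis P3·P2 via (42.34,53.115): [(46.4415, 59.9967) (59.5669, 0) (73, 0) (73, 90) (64.3232, 90)]  |A|=1728.2729
5. ⊥bis P3·P4 via (33.9,59.74): [(46.4415, 59.9967) (59.5669, 0) (73, 0) (73, 90) (64.3232, 90)]  |A|=1728.2729
6. canonical 5-gon: [(46.4415, 59.9967) (59.5669, 0) (73, 0) (73, 90) (64.3232, 90)]
7. shoelace: 1728.2729

Area of P3's cell: 1728.2729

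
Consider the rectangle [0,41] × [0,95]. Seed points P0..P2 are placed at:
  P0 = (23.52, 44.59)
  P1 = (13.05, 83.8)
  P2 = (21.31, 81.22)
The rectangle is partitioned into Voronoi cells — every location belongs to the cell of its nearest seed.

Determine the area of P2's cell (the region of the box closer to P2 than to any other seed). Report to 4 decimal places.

1. box [0,41]×[0,95]: [(0, 0) (41, 0) (41, 95) (0, 95)]
2. ⊥bis P2·P0 via (22.415,62.905): [(0, 61.5526) (41, 64.0263) (41, 95) (0, 95)]  |A|=1320.6321
3. ⊥bis P2·P1 via (17.18,82.51): [(10.8382, 62.2065) (41, 64.0263) (41, 95) (21.0812, 95)]  |A|=793.7134
4. canonical 4-gon: [(10.8382, 62.2065) (41, 64.0263) (41, 95) (21.0812, 95)]
5. shoelace: 793.7134

Area of P2's cell: 793.7134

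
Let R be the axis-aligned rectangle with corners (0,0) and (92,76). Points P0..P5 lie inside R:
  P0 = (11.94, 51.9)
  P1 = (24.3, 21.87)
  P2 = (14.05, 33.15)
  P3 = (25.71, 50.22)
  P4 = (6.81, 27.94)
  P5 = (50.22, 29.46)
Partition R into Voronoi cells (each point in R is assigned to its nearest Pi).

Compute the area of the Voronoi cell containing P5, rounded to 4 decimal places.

Area of P5's cell: 3503.6359

1. box [0,92]×[0,76]: [(0, 0) (92, 0) (92, 76) (0, 76)]
2. ⊥bis P5·P0 via (31.08,40.68): [(7.2331, 0) (92, 0) (92, 76) (51.7848, 76)]  |A|=4749.3186
3. ⊥bis P5·P1 via (37.26,25.665): [(32.2692, 42.7087) (44.7753, 0) (92, 0) (92, 76) (51.7848, 76)]  |A|=3947.6297
4. ⊥bis P5·P2 via (32.135,31.305): [(33.5152, 44.8342) (33.0325, 40.1021) (44.7753, 0) (92, 0) (92, 76) (51.7848, 76)]  |A|=3945.1946
5. ⊥bis P5·P3 via (37.965,39.84): [(34.3567, 35.5799) (44.7753, 0) (92, 0) (92, 76) (68.5926, 76)]  |A|=3503.6359
6. ⊥bis P5·P4 via (28.515,28.7): [(34.3567, 35.5799) (44.7753, 0) (92, 0) (92, 76) (68.5926, 76)]  |A|=3503.6359
7. canonical 5-gon: [(34.3567, 35.5799) (44.7753, 0) (92, 0) (92, 76) (68.5926, 76)]
8. shoelace: 3503.6359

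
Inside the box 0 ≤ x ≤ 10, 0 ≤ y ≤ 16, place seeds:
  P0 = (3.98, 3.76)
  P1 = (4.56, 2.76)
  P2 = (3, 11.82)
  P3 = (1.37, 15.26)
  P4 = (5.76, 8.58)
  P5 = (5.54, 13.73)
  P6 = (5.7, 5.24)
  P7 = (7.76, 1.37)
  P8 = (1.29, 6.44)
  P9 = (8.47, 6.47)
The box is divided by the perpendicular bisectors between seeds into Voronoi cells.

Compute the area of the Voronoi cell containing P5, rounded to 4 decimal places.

Area of P5's cell: 28.1926

1. box [0,10]×[0,16]: [(0, 0) (10, 0) (10, 16) (0, 16)]
2. ⊥bis P5·P0 via (4.76,8.745): [(0, 9.4898) (10, 7.9251) (10, 16) (0, 16)]  |A|=72.9255
3. ⊥bis P5·P1 via (5.05,8.245): [(0, 9.4898) (10, 7.9251) (10, 16) (0, 16)]  |A|=72.9255
4. ⊥bis P5·P2 via (4.27,12.775): [(7.6392, 8.2945) (10, 7.9251) (10, 16) (1.8449, 16)]  |A|=40.9512
5. ⊥bis P5·P3 via (3.455,14.495): [(3.2981, 14.0674) (7.6392, 8.2945) (10, 7.9251) (10, 16) (4.0072, 16)]  |A|=38.8618
6. ⊥bis P5·P4 via (5.65,11.155): [(3.2981, 14.0674) (5.4932, 11.1483) (10, 11.3408) (10, 16) (4.0072, 16)]  |A|=28.1926
7. ⊥bis P5·P6 via (5.62,9.485): [(3.2981, 14.0674) (5.4932, 11.1483) (10, 11.3408) (10, 16) (4.0072, 16)]  |A|=28.1926
8. ⊥bis P5·P7 via (6.65,7.55): [(3.2981, 14.0674) (5.4932, 11.1483) (10, 11.3408) (10, 16) (4.0072, 16)]  |A|=28.1926
9. ⊥bis P5·P8 via (3.415,10.085): [(3.2981, 14.0674) (5.4932, 11.1483) (10, 11.3408) (10, 16) (4.0072, 16)]  |A|=28.1926
10. ⊥bis P5·P9 via (7.005,10.1): [(3.2981, 14.0674) (5.4932, 11.1483) (10, 11.3408) (10, 16) (4.0072, 16)]  |A|=28.1926
11. canonical 5-gon: [(3.2981, 14.0674) (5.4932, 11.1483) (10, 11.3408) (10, 16) (4.0072, 16)]
12. shoelace: 28.1926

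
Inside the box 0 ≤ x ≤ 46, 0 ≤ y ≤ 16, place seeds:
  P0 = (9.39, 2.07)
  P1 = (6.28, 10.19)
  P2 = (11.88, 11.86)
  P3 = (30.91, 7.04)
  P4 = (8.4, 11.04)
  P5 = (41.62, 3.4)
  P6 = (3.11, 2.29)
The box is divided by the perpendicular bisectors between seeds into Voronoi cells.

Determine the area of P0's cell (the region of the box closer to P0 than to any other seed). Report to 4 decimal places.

Area of P0's cell: 84.4941

1. box [0,46]×[0,16]: [(0, 0) (46, 0) (46, 16) (0, 16)]
2. ⊥bis P0·P1 via (7.835,6.13): [(0, 3.1292) (0, 0) (46, 0) (46, 16) (33.6049, 16)]  |A|=519.7383
3. ⊥bis P0·P2 via (10.635,6.965): [(10.2625, 7.0597) (0, 3.1292) (0, 0) (38.0195, 0)]  |A|=150.2604
4. ⊥bis P0·P3 via (20.15,4.555): [(20.1525, 4.5443) (10.2625, 7.0597) (0, 3.1292) (0, 0) (21.202, 0)]  |A|=112.0483
5. ⊥bis P0·P4 via (8.895,6.555): [(20.1525, 4.5443) (11.2326, 6.813) (8.9647, 6.5627) (0, 3.1292) (0, 0) (21.202, 0)]  |A|=111.6471
6. ⊥bis P0·P5 via (25.505,2.735): [(20.1525, 4.5443) (11.2326, 6.813) (8.9647, 6.5627) (0, 3.1292) (0, 0) (21.202, 0)]  |A|=111.6471
7. ⊥bis P0·P6 via (6.25,2.18): [(20.1525, 4.5443) (11.2326, 6.813) (8.9647, 6.5627) (6.3687, 5.5684) (6.1736, 0) (21.202, 0)]  |A|=84.4941
8. canonical 6-gon: [(20.1525, 4.5443) (11.2326, 6.813) (8.9647, 6.5627) (6.3687, 5.5684) (6.1736, 0) (21.202, 0)]
9. shoelace: 84.4941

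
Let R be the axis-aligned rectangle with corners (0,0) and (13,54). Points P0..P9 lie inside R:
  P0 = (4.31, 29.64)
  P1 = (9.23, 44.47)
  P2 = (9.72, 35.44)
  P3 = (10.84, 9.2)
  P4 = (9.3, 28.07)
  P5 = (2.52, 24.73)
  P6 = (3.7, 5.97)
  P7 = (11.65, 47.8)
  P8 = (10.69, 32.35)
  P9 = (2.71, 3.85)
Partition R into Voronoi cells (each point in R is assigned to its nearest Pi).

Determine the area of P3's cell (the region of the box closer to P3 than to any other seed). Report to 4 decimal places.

Area of P3's cell: 109.1896

1. box [0,13]×[0,54]: [(0, 0) (13, 0) (13, 54) (0, 54)]
2. ⊥bis P3·P0 via (7.575,19.42): [(0, 17) (0, 0) (13, 0) (13, 21.1531)]  |A|=247.9954
3. ⊥bis P3·P1 via (10.035,26.835): [(0, 17) (0, 0) (13, 0) (13, 21.1531)]  |A|=247.9954
4. ⊥bis P3·P2 via (10.28,22.32): [(0, 17) (0, 0) (13, 0) (13, 21.1531)]  |A|=247.9954
5. ⊥bis P3·P4 via (10.07,18.635): [(3.4187, 18.0922) (0, 17) (0, 0) (13, 0) (13, 18.8741)]  |A|=237.0774
6. ⊥bis P3·P5 via (6.68,16.965): [(9.7482, 18.6087) (0, 13.3863) (0, 0) (13, 0) (13, 18.8741)]  |A|=216.8903
7. ⊥bis P3·P6 via (7.27,7.585): [(9.7482, 18.6087) (3.7394, 15.3896) (10.7013, 0) (13, 0) (13, 18.8741)]  |A|=109.518
8. ⊥bis P3·P7 via (11.245,28.5): [(9.7482, 18.6087) (3.7394, 15.3896) (10.7013, 0) (13, 0) (13, 18.8741)]  |A|=109.518
9. ⊥bis P3·P8 via (10.765,20.775): [(9.7482, 18.6087) (3.7394, 15.3896) (10.7013, 0) (13, 0) (13, 18.8741)]  |A|=109.518
10. ⊥bis P3·P9 via (6.775,6.525): [(9.7482, 18.6087) (3.7394, 15.3896) (9.893, 1.7868) (11.0688, 0) (13, 0) (13, 18.8741)]  |A|=109.1896
11. canonical 6-gon: [(9.7482, 18.6087) (3.7394, 15.3896) (9.893, 1.7868) (11.0688, 0) (13, 0) (13, 18.8741)]
12. shoelace: 109.1896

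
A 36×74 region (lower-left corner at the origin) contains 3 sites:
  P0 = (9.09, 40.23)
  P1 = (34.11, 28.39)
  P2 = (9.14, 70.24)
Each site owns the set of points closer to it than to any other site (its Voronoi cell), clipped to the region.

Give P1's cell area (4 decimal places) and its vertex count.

1. box [0,36]×[0,74]: [(0, 0) (36, 0) (36, 74) (0, 74)]
2. ⊥bis P1·P0 via (21.6,34.31): [(5.3638, 0) (36, 0) (36, 64.7397)]  |A|=991.6905
3. ⊥bis P1·P2 via (21.625,49.315): [(31.4845, 55.1977) (5.3638, 0) (36, 0) (36, 57.8919)]  |A|=976.2299
4. canonical 4-gon: [(31.4845, 55.1977) (5.3638, 0) (36, 0) (36, 57.8919)]
5. shoelace: 976.2299

Area of P1's cell: 976.2299 (4 vertices)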